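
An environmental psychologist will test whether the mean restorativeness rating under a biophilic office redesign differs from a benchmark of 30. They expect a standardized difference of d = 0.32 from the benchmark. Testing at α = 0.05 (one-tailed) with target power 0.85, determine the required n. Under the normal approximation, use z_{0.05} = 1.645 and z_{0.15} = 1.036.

For a one-sample test: n = ((z_{α} + z_β) / d)².
z_{α} + z_β = 1.645 + 1.036 = 2.681.
n = (2.681 / 0.32)² = 8.378² = 70.19.
Round up.

n = 71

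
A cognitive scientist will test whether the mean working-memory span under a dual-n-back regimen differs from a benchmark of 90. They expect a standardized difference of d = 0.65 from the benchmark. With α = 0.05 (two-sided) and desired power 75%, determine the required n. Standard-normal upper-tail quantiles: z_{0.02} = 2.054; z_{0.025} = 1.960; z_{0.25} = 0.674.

For a one-sample test: n = ((z_{α/2} + z_β) / d)².
z_{α/2} + z_β = 1.960 + 0.674 = 2.634.
n = (2.634 / 0.65)² = 4.052² = 16.42.
Round up.

n = 17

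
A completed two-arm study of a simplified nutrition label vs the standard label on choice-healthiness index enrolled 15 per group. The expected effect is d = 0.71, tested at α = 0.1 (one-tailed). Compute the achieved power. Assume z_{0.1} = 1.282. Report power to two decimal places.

power ≈ 0.75

For two equal groups, power = Φ(d·√(n/2) − z_{α}).
d·√(n/2) = 0.71 × √(15/2) = 0.71 × 2.739 = 1.944.
z_β = 1.944 − 1.282 = 0.662.
Power = Φ(0.662) = 0.746.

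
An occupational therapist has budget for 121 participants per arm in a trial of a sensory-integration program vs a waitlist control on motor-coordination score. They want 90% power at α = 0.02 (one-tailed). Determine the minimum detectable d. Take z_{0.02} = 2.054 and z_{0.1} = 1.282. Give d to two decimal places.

For two independent groups of n = 121 each: d_min = (z_{α} + z_β)·√(2/n).
z-sum = 2.054 + 1.282 = 3.336.
d_min = 3.336 × √(2/121) = 3.336 × 0.1286 = 0.429.

d_min ≈ 0.43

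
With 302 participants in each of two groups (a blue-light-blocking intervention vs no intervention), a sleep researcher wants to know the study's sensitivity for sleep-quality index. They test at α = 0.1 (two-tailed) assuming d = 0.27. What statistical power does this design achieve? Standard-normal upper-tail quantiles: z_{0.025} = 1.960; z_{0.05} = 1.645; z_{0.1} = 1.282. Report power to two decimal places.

For two equal groups, power = Φ(d·√(n/2) − z_{α/2}).
d·√(n/2) = 0.27 × √(302/2) = 0.27 × 12.288 = 3.318.
z_β = 3.318 − 1.645 = 1.673.
Power = Φ(1.673) = 0.953.

power ≈ 0.95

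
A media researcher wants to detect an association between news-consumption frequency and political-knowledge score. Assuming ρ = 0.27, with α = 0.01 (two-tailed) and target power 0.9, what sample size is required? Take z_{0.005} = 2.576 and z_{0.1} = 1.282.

n = 198

Fisher's z: C = ½·ln((1+r)/(1−r)) = ½·ln(1.7397) = 0.2769.
n = ((z_{α/2} + z_β)/C)² + 3.
(2.576 + 1.282) / 0.2769 = 3.858 / 0.2769 = 13.933.
n = 13.933² + 3 = 194.12 + 3 = 197.1.
Round up.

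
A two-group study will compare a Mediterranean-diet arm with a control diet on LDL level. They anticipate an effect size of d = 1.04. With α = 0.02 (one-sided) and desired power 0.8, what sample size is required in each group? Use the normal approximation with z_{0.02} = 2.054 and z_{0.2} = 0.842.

For two independent groups with equal n: n = 2·((z_{α} + z_β) / d)².
z_{α} + z_β = 2.054 + 0.842 = 2.896.
n = 2 × (2.896 / 1.04)² = 2 × 2.785² = 2 × 7.75 = 15.5.
Round up to the next whole participant.

n = 16 per group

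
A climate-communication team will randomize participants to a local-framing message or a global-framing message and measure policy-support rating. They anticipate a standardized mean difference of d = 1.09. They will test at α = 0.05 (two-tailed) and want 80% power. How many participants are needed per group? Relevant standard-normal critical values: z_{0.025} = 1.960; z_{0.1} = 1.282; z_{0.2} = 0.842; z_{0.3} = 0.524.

For two independent groups with equal n: n = 2·((z_{α/2} + z_β) / d)².
z_{α/2} + z_β = 1.960 + 0.842 = 2.802.
n = 2 × (2.802 / 1.09)² = 2 × 2.571² = 2 × 6.61 = 13.2.
Round up to the next whole participant.

n = 14 per group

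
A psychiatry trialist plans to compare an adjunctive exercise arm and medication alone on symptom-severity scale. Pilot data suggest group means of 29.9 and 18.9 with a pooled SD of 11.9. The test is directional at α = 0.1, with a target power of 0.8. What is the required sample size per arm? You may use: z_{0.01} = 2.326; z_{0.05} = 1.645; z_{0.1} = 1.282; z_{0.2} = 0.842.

Cohen's d = |M₁ − M₂| / SD_pooled = |29.9 − 18.9| / 11.9 = 11.0 / 11.9 = 0.924.
For two independent groups with equal n: n = 2·((z_{α} + z_β) / d)².
z_{α} + z_β = 1.282 + 0.842 = 2.124.
n = 2 × (2.124 / 0.924)² = 2 × 2.299² = 2 × 5.28 = 10.6.
Round up to the next whole participant.

n = 11 per group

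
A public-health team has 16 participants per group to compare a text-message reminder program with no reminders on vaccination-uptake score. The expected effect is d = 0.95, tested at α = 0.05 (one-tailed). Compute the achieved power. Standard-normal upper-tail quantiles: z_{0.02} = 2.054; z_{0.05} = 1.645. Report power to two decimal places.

power ≈ 0.85

For two equal groups, power = Φ(d·√(n/2) − z_{α}).
d·√(n/2) = 0.95 × √(16/2) = 0.95 × 2.828 = 2.687.
z_β = 2.687 − 1.645 = 1.042.
Power = Φ(1.042) = 0.851.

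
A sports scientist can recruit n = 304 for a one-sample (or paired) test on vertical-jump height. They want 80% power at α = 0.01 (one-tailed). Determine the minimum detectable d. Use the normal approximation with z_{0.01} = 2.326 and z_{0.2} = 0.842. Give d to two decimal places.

For a single sample (or paired design) of n = 304: d_min = (z_{α} + z_β)/√n.
z-sum = 2.326 + 0.842 = 3.168.
d_min = 3.168 / √304 = 3.168 / 17.436 = 0.182.

d_min ≈ 0.18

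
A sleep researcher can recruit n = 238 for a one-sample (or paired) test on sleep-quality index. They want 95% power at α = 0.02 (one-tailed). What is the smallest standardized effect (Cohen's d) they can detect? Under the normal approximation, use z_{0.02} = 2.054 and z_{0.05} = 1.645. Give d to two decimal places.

For a single sample (or paired design) of n = 238: d_min = (z_{α} + z_β)/√n.
z-sum = 2.054 + 1.645 = 3.699.
d_min = 3.699 / √238 = 3.699 / 15.427 = 0.240.

d_min ≈ 0.24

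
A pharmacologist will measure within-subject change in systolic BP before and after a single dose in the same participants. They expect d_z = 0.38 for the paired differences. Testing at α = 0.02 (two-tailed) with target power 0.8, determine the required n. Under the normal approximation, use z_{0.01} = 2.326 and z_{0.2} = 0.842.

For a paired (one-sample on differences) test: n = ((z_{α/2} + z_β) / d)².
z_{α/2} + z_β = 2.326 + 0.842 = 3.168.
n = (3.168 / 0.38)² = 8.337² = 69.50.
Round up.

n = 70 pairs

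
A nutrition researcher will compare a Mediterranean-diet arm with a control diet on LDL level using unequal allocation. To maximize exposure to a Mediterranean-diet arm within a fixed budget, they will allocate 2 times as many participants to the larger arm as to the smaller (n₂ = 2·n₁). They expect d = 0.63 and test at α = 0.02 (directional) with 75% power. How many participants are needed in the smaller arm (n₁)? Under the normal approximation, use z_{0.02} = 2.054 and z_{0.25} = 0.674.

With allocation ratio k = n₂/n₁ = 2, Var(x̄₁−x̄₂) = σ²(1/n₁ + 1/(k·n₁)) = σ²·(k+1)/(k·n₁).
So n₁ = (1 + 1/k)·((z_{α} + z_β)/d)² = 1.500 × (2.728/0.63)².
n₁ = 1.500 × 18.75 = 28.1.
Round up: n₁ = 29, giving n₂ = 2 × 29 = 58.

n₁ = 29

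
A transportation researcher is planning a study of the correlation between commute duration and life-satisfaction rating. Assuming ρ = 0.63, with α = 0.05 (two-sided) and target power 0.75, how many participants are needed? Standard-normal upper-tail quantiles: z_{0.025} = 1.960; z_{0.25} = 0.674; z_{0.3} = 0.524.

n = 16

Fisher's z: C = ½·ln((1+r)/(1−r)) = ½·ln(4.4054) = 0.7414.
n = ((z_{α/2} + z_β)/C)² + 3.
(1.960 + 0.674) / 0.7414 = 2.634 / 0.7414 = 3.553.
n = 3.553² + 3 = 12.62 + 3 = 15.6.
Round up.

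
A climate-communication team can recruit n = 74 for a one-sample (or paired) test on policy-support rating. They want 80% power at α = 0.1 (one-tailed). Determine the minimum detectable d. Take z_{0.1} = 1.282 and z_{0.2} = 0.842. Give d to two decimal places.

For a single sample (or paired design) of n = 74: d_min = (z_{α} + z_β)/√n.
z-sum = 1.282 + 0.842 = 2.124.
d_min = 2.124 / √74 = 2.124 / 8.602 = 0.247.

d_min ≈ 0.25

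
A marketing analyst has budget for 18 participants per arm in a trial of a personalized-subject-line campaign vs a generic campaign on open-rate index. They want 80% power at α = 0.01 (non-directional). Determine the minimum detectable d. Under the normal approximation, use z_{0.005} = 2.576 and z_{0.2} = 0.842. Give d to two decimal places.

d_min ≈ 1.14

For two independent groups of n = 18 each: d_min = (z_{α/2} + z_β)·√(2/n).
z-sum = 2.576 + 0.842 = 3.418.
d_min = 3.418 × √(2/18) = 3.418 × 0.3333 = 1.139.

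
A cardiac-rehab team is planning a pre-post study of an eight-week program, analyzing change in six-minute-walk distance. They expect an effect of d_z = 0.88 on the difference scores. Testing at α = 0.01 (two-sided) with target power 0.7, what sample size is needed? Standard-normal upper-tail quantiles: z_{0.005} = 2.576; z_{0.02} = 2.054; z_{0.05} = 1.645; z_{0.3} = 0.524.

For a paired (one-sample on differences) test: n = ((z_{α/2} + z_β) / d)².
z_{α/2} + z_β = 2.576 + 0.524 = 3.100.
n = (3.100 / 0.88)² = 3.523² = 12.41.
Round up.

n = 13 pairs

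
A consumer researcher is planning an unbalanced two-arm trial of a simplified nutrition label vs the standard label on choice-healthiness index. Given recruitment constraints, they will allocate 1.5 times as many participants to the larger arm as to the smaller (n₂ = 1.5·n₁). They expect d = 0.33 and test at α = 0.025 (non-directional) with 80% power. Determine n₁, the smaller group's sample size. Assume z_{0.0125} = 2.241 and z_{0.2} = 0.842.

n₁ = 146

With allocation ratio k = n₂/n₁ = 1.5, Var(x̄₁−x̄₂) = σ²(1/n₁ + 1/(k·n₁)) = σ²·(k+1)/(k·n₁).
So n₁ = (1 + 1/k)·((z_{α/2} + z_β)/d)² = 1.667 × (3.083/0.33)².
n₁ = 1.667 × 87.28 = 145.5.
Round up: n₁ = 146, giving n₂ = 1.5 × 146 = 219.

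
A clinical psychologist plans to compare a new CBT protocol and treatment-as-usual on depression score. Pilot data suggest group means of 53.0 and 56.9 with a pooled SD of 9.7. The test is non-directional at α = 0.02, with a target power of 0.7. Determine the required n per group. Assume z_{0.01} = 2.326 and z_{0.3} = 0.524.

Cohen's d = |M₁ − M₂| / SD_pooled = |53.0 − 56.9| / 9.7 = 3.9 / 9.7 = 0.402.
For two independent groups with equal n: n = 2·((z_{α/2} + z_β) / d)².
z_{α/2} + z_β = 2.326 + 0.524 = 2.850.
n = 2 × (2.850 / 0.402)² = 2 × 7.090² = 2 × 50.26 = 100.5.
Round up to the next whole participant.

n = 101 per group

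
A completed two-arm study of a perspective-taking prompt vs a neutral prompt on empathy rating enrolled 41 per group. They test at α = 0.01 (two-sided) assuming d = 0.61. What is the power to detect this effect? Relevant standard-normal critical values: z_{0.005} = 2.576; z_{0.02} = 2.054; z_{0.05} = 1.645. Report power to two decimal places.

power ≈ 0.57

For two equal groups, power = Φ(d·√(n/2) − z_{α/2}).
d·√(n/2) = 0.61 × √(41/2) = 0.61 × 4.528 = 2.762.
z_β = 2.762 − 2.576 = 0.186.
Power = Φ(0.186) = 0.574.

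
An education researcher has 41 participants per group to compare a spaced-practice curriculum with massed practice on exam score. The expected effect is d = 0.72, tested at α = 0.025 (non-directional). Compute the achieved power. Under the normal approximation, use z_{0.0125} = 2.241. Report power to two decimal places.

For two equal groups, power = Φ(d·√(n/2) − z_{α/2}).
d·√(n/2) = 0.72 × √(41/2) = 0.72 × 4.528 = 3.260.
z_β = 3.260 − 2.241 = 1.019.
Power = Φ(1.019) = 0.846.

power ≈ 0.85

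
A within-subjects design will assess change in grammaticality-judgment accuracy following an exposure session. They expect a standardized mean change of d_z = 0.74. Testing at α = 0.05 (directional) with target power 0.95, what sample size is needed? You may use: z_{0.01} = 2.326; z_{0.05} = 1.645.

For a paired (one-sample on differences) test: n = ((z_{α} + z_β) / d)².
z_{α} + z_β = 1.645 + 1.645 = 3.290.
n = (3.290 / 0.74)² = 4.446² = 19.77.
Round up.

n = 20 pairs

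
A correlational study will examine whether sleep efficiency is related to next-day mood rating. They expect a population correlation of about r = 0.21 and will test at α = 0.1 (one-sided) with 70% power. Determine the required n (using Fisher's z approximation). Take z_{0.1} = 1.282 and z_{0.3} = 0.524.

n = 75

Fisher's z: C = ½·ln((1+r)/(1−r)) = ½·ln(1.5316) = 0.2132.
n = ((z_{α} + z_β)/C)² + 3.
(1.282 + 0.524) / 0.2132 = 1.806 / 0.2132 = 8.471.
n = 8.471² + 3 = 71.76 + 3 = 74.8.
Round up.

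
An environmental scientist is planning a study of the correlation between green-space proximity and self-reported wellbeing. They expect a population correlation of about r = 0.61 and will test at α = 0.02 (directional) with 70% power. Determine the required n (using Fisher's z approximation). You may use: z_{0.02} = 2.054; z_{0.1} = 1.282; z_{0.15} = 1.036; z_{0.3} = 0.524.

Fisher's z: C = ½·ln((1+r)/(1−r)) = ½·ln(4.1282) = 0.7089.
n = ((z_{α} + z_β)/C)² + 3.
(2.054 + 0.524) / 0.7089 = 2.578 / 0.7089 = 3.637.
n = 3.637² + 3 = 13.23 + 3 = 16.2.
Round up.

n = 17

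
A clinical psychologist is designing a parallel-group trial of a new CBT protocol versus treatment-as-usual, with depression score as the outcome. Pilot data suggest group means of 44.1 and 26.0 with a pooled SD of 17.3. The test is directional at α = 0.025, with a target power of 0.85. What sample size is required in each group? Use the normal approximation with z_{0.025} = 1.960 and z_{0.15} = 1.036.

n = 17 per group

Cohen's d = |M₁ − M₂| / SD_pooled = |44.1 − 26.0| / 17.3 = 18.1 / 17.3 = 1.046.
For two independent groups with equal n: n = 2·((z_{α} + z_β) / d)².
z_{α} + z_β = 1.960 + 1.036 = 2.996.
n = 2 × (2.996 / 1.046)² = 2 × 2.864² = 2 × 8.20 = 16.4.
Round up to the next whole participant.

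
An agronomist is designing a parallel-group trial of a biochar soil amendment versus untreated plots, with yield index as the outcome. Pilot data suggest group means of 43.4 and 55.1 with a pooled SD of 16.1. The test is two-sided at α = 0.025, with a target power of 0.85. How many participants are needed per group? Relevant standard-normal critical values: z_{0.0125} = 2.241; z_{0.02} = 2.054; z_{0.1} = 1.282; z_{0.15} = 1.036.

Cohen's d = |M₁ − M₂| / SD_pooled = |43.4 − 55.1| / 16.1 = 11.7 / 16.1 = 0.727.
For two independent groups with equal n: n = 2·((z_{α/2} + z_β) / d)².
z_{α/2} + z_β = 2.241 + 1.036 = 3.277.
n = 2 × (3.277 / 0.727)² = 2 × 4.508² = 2 × 20.32 = 40.6.
Round up to the next whole participant.

n = 41 per group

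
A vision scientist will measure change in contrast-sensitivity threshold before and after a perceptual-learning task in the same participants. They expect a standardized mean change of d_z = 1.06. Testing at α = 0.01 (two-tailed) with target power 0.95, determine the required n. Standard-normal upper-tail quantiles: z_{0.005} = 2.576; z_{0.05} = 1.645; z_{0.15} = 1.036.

For a paired (one-sample on differences) test: n = ((z_{α/2} + z_β) / d)².
z_{α/2} + z_β = 2.576 + 1.645 = 4.221.
n = (4.221 / 1.06)² = 3.982² = 15.86.
Round up.

n = 16 pairs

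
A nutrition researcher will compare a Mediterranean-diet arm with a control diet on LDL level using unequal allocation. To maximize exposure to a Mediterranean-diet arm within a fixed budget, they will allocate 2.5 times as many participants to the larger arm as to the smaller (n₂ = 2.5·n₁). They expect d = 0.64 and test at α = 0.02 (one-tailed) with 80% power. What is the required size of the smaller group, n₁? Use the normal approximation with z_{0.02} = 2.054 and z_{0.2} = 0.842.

With allocation ratio k = n₂/n₁ = 2.5, Var(x̄₁−x̄₂) = σ²(1/n₁ + 1/(k·n₁)) = σ²·(k+1)/(k·n₁).
So n₁ = (1 + 1/k)·((z_{α} + z_β)/d)² = 1.400 × (2.896/0.64)².
n₁ = 1.400 × 20.48 = 28.7.
Round up: n₁ = 29, giving n₂ = ⌈2.5 × 29⌉ = ⌈72.5⌉ = 73.

n₁ = 29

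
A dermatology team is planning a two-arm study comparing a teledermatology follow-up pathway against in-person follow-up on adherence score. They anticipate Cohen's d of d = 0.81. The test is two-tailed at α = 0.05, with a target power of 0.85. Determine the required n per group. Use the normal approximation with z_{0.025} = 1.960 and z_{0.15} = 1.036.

For two independent groups with equal n: n = 2·((z_{α/2} + z_β) / d)².
z_{α/2} + z_β = 1.960 + 1.036 = 2.996.
n = 2 × (2.996 / 0.81)² = 2 × 3.699² = 2 × 13.68 = 27.4.
Round up to the next whole participant.

n = 28 per group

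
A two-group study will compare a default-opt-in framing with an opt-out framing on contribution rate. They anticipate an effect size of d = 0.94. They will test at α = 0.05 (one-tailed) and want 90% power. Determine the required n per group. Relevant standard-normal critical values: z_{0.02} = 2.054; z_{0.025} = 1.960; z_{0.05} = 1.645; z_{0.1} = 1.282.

For two independent groups with equal n: n = 2·((z_{α} + z_β) / d)².
z_{α} + z_β = 1.645 + 1.282 = 2.927.
n = 2 × (2.927 / 0.94)² = 2 × 3.114² = 2 × 9.70 = 19.4.
Round up to the next whole participant.

n = 20 per group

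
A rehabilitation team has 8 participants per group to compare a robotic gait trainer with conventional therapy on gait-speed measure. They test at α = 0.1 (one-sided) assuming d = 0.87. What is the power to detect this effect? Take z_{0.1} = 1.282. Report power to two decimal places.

For two equal groups, power = Φ(d·√(n/2) − z_{α}).
d·√(n/2) = 0.87 × √(8/2) = 0.87 × 2.000 = 1.740.
z_β = 1.740 − 1.282 = 0.458.
Power = Φ(0.458) = 0.677.

power ≈ 0.68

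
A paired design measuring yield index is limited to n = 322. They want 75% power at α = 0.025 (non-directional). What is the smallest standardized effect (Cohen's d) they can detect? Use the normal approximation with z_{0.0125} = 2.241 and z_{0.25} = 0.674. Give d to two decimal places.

d_min ≈ 0.16

For a single sample (or paired design) of n = 322: d_min = (z_{α/2} + z_β)/√n.
z-sum = 2.241 + 0.674 = 2.915.
d_min = 2.915 / √322 = 2.915 / 17.944 = 0.162.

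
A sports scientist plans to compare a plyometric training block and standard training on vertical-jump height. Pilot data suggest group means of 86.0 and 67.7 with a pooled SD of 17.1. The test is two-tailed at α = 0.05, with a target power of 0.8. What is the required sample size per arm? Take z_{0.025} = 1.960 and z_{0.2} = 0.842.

Cohen's d = |M₁ − M₂| / SD_pooled = |86.0 − 67.7| / 17.1 = 18.3 / 17.1 = 1.070.
For two independent groups with equal n: n = 2·((z_{α/2} + z_β) / d)².
z_{α/2} + z_β = 1.960 + 0.842 = 2.802.
n = 2 × (2.802 / 1.070)² = 2 × 2.619² = 2 × 6.86 = 13.7.
Round up to the next whole participant.

n = 14 per group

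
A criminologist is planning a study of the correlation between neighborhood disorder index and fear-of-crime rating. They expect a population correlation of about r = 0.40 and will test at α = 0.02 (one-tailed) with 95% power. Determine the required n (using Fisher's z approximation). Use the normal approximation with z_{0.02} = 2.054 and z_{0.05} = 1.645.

Fisher's z: C = ½·ln((1+r)/(1−r)) = ½·ln(2.3333) = 0.4236.
n = ((z_{α} + z_β)/C)² + 3.
(2.054 + 1.645) / 0.4236 = 3.699 / 0.4236 = 8.732.
n = 8.732² + 3 = 76.25 + 3 = 79.3.
Round up.

n = 80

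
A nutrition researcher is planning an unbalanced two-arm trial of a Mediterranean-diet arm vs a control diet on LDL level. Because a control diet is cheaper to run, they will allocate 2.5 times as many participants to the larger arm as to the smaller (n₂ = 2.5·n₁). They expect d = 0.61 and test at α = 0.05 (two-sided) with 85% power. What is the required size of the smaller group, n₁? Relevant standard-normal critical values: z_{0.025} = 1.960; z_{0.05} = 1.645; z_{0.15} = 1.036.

With allocation ratio k = n₂/n₁ = 2.5, Var(x̄₁−x̄₂) = σ²(1/n₁ + 1/(k·n₁)) = σ²·(k+1)/(k·n₁).
So n₁ = (1 + 1/k)·((z_{α/2} + z_β)/d)² = 1.400 × (2.996/0.61)².
n₁ = 1.400 × 24.12 = 33.8.
Round up: n₁ = 34, giving n₂ = 2.5 × 34 = 85.

n₁ = 34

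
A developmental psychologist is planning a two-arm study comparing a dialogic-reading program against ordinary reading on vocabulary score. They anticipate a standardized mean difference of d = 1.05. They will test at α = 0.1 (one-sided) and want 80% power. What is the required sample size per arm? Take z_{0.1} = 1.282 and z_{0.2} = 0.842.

For two independent groups with equal n: n = 2·((z_{α} + z_β) / d)².
z_{α} + z_β = 1.282 + 0.842 = 2.124.
n = 2 × (2.124 / 1.05)² = 2 × 2.023² = 2 × 4.09 = 8.2.
Round up to the next whole participant.

n = 9 per group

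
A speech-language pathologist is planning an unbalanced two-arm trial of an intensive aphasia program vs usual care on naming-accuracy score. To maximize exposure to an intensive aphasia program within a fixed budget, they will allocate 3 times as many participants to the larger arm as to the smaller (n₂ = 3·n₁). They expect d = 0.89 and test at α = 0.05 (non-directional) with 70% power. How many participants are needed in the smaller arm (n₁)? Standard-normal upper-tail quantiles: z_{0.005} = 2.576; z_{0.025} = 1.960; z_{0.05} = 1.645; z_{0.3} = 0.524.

n₁ = 11

With allocation ratio k = n₂/n₁ = 3, Var(x̄₁−x̄₂) = σ²(1/n₁ + 1/(k·n₁)) = σ²·(k+1)/(k·n₁).
So n₁ = (1 + 1/k)·((z_{α/2} + z_β)/d)² = 1.333 × (2.484/0.89)².
n₁ = 1.333 × 7.79 = 10.4.
Round up: n₁ = 11, giving n₂ = 3 × 11 = 33.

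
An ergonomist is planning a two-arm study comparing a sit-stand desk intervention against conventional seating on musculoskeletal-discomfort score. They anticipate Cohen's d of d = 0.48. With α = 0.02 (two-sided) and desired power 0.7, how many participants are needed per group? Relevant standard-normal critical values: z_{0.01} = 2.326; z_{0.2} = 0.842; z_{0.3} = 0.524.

n = 71 per group

For two independent groups with equal n: n = 2·((z_{α/2} + z_β) / d)².
z_{α/2} + z_β = 2.326 + 0.524 = 2.850.
n = 2 × (2.850 / 0.48)² = 2 × 5.938² = 2 × 35.25 = 70.5.
Round up to the next whole participant.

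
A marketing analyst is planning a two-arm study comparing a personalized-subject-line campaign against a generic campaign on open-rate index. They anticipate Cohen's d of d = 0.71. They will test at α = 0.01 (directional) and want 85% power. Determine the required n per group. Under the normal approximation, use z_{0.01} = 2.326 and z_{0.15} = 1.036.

n = 45 per group

For two independent groups with equal n: n = 2·((z_{α} + z_β) / d)².
z_{α} + z_β = 2.326 + 1.036 = 3.362.
n = 2 × (3.362 / 0.71)² = 2 × 4.735² = 2 × 22.42 = 44.8.
Round up to the next whole participant.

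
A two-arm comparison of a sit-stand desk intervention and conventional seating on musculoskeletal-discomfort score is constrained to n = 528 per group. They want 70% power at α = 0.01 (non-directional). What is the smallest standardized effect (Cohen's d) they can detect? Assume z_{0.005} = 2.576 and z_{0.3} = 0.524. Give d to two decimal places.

d_min ≈ 0.19

For two independent groups of n = 528 each: d_min = (z_{α/2} + z_β)·√(2/n).
z-sum = 2.576 + 0.524 = 3.100.
d_min = 3.100 × √(2/528) = 3.100 × 0.0615 = 0.191.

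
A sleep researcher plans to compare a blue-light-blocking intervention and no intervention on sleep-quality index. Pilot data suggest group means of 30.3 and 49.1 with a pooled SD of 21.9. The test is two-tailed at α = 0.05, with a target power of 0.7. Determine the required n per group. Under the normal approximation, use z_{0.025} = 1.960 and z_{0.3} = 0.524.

Cohen's d = |M₁ − M₂| / SD_pooled = |30.3 − 49.1| / 21.9 = 18.8 / 21.9 = 0.858.
For two independent groups with equal n: n = 2·((z_{α/2} + z_β) / d)².
z_{α/2} + z_β = 1.960 + 0.524 = 2.484.
n = 2 × (2.484 / 0.858)² = 2 × 2.895² = 2 × 8.38 = 16.8.
Round up to the next whole participant.

n = 17 per group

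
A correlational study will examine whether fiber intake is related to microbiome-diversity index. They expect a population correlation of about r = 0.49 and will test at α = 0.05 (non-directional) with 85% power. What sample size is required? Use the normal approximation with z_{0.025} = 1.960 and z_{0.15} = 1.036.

n = 35

Fisher's z: C = ½·ln((1+r)/(1−r)) = ½·ln(2.9216) = 0.5361.
n = ((z_{α/2} + z_β)/C)² + 3.
(1.960 + 1.036) / 0.5361 = 2.996 / 0.5361 = 5.589.
n = 5.589² + 3 = 31.23 + 3 = 34.2.
Round up.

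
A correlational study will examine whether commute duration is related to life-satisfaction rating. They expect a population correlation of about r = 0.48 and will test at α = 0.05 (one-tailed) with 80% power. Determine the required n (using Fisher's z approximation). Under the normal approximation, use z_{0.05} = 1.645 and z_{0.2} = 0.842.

Fisher's z: C = ½·ln((1+r)/(1−r)) = ½·ln(2.8462) = 0.5230.
n = ((z_{α} + z_β)/C)² + 3.
(1.645 + 0.842) / 0.5230 = 2.487 / 0.5230 = 4.755.
n = 4.755² + 3 = 22.61 + 3 = 25.6.
Round up.

n = 26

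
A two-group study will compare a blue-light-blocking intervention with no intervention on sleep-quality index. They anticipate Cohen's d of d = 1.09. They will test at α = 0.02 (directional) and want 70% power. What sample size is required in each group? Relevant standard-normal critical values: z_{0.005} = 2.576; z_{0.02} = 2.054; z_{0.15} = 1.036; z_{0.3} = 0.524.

n = 12 per group

For two independent groups with equal n: n = 2·((z_{α} + z_β) / d)².
z_{α} + z_β = 2.054 + 0.524 = 2.578.
n = 2 × (2.578 / 1.09)² = 2 × 2.365² = 2 × 5.59 = 11.2.
Round up to the next whole participant.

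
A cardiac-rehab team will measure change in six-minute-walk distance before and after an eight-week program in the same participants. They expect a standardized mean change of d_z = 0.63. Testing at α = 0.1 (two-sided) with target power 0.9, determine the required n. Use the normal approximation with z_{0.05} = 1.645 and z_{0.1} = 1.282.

For a paired (one-sample on differences) test: n = ((z_{α/2} + z_β) / d)².
z_{α/2} + z_β = 1.645 + 1.282 = 2.927.
n = (2.927 / 0.63)² = 4.646² = 21.59.
Round up.

n = 22 pairs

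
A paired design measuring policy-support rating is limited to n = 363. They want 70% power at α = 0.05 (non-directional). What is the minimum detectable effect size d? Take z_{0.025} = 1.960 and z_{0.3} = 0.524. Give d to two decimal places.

For a single sample (or paired design) of n = 363: d_min = (z_{α/2} + z_β)/√n.
z-sum = 1.960 + 0.524 = 2.484.
d_min = 2.484 / √363 = 2.484 / 19.053 = 0.130.

d_min ≈ 0.13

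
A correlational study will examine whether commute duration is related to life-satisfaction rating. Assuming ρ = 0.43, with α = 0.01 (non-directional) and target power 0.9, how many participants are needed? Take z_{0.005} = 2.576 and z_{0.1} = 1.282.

Fisher's z: C = ½·ln((1+r)/(1−r)) = ½·ln(2.5088) = 0.4599.
n = ((z_{α/2} + z_β)/C)² + 3.
(2.576 + 1.282) / 0.4599 = 3.858 / 0.4599 = 8.389.
n = 8.389² + 3 = 70.37 + 3 = 73.4.
Round up.

n = 74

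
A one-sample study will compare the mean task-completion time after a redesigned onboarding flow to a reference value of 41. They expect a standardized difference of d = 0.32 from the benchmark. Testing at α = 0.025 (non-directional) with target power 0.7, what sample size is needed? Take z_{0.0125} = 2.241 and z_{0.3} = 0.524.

n = 75

For a one-sample test: n = ((z_{α/2} + z_β) / d)².
z_{α/2} + z_β = 2.241 + 0.524 = 2.765.
n = (2.765 / 0.32)² = 8.641² = 74.66.
Round up.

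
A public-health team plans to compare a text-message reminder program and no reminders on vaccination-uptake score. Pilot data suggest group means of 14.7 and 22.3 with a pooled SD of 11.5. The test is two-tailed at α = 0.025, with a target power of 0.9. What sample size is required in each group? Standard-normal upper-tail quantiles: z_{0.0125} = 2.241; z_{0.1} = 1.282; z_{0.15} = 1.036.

n = 57 per group

Cohen's d = |M₁ − M₂| / SD_pooled = |14.7 − 22.3| / 11.5 = 7.6 / 11.5 = 0.661.
For two independent groups with equal n: n = 2·((z_{α/2} + z_β) / d)².
z_{α/2} + z_β = 2.241 + 1.282 = 3.523.
n = 2 × (3.523 / 0.661)² = 2 × 5.330² = 2 × 28.41 = 56.8.
Round up to the next whole participant.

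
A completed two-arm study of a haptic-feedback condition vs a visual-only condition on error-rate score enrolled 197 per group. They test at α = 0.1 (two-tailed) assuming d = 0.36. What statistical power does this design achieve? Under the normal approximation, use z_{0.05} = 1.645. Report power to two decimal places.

For two equal groups, power = Φ(d·√(n/2) − z_{α/2}).
d·√(n/2) = 0.36 × √(197/2) = 0.36 × 9.925 = 3.573.
z_β = 3.573 − 1.645 = 1.928.
Power = Φ(1.928) = 0.973.

power ≈ 0.97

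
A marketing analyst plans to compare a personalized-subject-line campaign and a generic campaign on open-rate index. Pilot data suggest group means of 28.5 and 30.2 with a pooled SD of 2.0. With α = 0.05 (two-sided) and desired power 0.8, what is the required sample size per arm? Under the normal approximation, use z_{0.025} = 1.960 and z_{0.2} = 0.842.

Cohen's d = |M₁ − M₂| / SD_pooled = |28.5 − 30.2| / 2.0 = 1.7 / 2.0 = 0.850.
For two independent groups with equal n: n = 2·((z_{α/2} + z_β) / d)².
z_{α/2} + z_β = 1.960 + 0.842 = 2.802.
n = 2 × (2.802 / 0.850)² = 2 × 3.296² = 2 × 10.87 = 21.7.
Round up to the next whole participant.

n = 22 per group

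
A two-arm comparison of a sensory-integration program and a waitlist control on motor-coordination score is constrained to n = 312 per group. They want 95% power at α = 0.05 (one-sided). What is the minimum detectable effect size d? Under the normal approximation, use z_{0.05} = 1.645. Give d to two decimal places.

For two independent groups of n = 312 each: d_min = (z_{α} + z_β)·√(2/n).
z-sum = 1.645 + 1.645 = 3.290.
d_min = 3.290 × √(2/312) = 3.290 × 0.0801 = 0.263.

d_min ≈ 0.26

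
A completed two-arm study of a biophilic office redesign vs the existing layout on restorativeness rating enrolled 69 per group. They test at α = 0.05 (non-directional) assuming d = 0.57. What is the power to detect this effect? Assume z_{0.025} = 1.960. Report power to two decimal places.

For two equal groups, power = Φ(d·√(n/2) − z_{α/2}).
d·√(n/2) = 0.57 × √(69/2) = 0.57 × 5.874 = 3.348.
z_β = 3.348 − 1.960 = 1.388.
Power = Φ(1.388) = 0.917.

power ≈ 0.92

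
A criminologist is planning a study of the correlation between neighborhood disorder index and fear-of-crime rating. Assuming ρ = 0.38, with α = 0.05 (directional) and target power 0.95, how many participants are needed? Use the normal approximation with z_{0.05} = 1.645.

Fisher's z: C = ½·ln((1+r)/(1−r)) = ½·ln(2.2258) = 0.4001.
n = ((z_{α} + z_β)/C)² + 3.
(1.645 + 1.645) / 0.4001 = 3.290 / 0.4001 = 8.223.
n = 8.223² + 3 = 67.62 + 3 = 70.6.
Round up.

n = 71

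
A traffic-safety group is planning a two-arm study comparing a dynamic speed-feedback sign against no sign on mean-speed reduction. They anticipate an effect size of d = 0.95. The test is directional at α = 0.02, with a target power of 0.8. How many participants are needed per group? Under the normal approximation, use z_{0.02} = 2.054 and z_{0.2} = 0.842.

For two independent groups with equal n: n = 2·((z_{α} + z_β) / d)².
z_{α} + z_β = 2.054 + 0.842 = 2.896.
n = 2 × (2.896 / 0.95)² = 2 × 3.048² = 2 × 9.29 = 18.6.
Round up to the next whole participant.

n = 19 per group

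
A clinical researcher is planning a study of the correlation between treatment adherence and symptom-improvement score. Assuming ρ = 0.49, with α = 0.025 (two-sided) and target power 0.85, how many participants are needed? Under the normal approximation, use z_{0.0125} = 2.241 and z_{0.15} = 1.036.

Fisher's z: C = ½·ln((1+r)/(1−r)) = ½·ln(2.9216) = 0.5361.
n = ((z_{α/2} + z_β)/C)² + 3.
(2.241 + 1.036) / 0.5361 = 3.277 / 0.5361 = 6.113.
n = 6.113² + 3 = 37.36 + 3 = 40.4.
Round up.

n = 41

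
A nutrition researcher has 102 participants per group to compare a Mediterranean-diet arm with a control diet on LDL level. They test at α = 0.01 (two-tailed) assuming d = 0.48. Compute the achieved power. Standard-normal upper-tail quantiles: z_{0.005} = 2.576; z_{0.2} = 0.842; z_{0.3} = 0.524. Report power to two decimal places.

For two equal groups, power = Φ(d·√(n/2) − z_{α/2}).
d·√(n/2) = 0.48 × √(102/2) = 0.48 × 7.141 = 3.428.
z_β = 3.428 − 2.576 = 0.852.
Power = Φ(0.852) = 0.803.

power ≈ 0.80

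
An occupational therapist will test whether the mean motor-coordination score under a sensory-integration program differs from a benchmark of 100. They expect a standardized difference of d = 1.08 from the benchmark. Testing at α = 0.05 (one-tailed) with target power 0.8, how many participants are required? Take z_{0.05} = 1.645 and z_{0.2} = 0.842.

For a one-sample test: n = ((z_{α} + z_β) / d)².
z_{α} + z_β = 1.645 + 0.842 = 2.487.
n = (2.487 / 1.08)² = 2.303² = 5.30.
Round up.

n = 6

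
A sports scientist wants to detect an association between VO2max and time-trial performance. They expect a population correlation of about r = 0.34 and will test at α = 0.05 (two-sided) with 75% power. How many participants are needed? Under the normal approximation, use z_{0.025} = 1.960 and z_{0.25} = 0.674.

n = 59

Fisher's z: C = ½·ln((1+r)/(1−r)) = ½·ln(2.0303) = 0.3541.
n = ((z_{α/2} + z_β)/C)² + 3.
(1.960 + 0.674) / 0.3541 = 2.634 / 0.3541 = 7.439.
n = 7.439² + 3 = 55.33 + 3 = 58.3.
Round up.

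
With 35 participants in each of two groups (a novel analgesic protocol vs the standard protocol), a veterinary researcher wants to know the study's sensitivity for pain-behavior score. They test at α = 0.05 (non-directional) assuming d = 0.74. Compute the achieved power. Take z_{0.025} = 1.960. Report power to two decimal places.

power ≈ 0.87

For two equal groups, power = Φ(d·√(n/2) − z_{α/2}).
d·√(n/2) = 0.74 × √(35/2) = 0.74 × 4.183 = 3.096.
z_β = 3.096 − 1.960 = 1.136.
Power = Φ(1.136) = 0.872.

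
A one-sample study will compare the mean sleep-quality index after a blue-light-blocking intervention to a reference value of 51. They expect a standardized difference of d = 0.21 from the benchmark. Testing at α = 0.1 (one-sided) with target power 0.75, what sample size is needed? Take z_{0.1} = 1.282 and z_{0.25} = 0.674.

For a one-sample test: n = ((z_{α} + z_β) / d)².
z_{α} + z_β = 1.282 + 0.674 = 1.956.
n = (1.956 / 0.21)² = 9.314² = 86.76.
Round up.

n = 87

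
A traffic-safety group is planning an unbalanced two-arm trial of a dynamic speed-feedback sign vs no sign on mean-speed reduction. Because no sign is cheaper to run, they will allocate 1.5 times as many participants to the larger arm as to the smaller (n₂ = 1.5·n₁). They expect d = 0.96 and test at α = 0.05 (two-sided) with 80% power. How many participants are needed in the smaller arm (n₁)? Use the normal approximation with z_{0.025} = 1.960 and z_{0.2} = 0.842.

With allocation ratio k = n₂/n₁ = 1.5, Var(x̄₁−x̄₂) = σ²(1/n₁ + 1/(k·n₁)) = σ²·(k+1)/(k·n₁).
So n₁ = (1 + 1/k)·((z_{α/2} + z_β)/d)² = 1.667 × (2.802/0.96)².
n₁ = 1.667 × 8.52 = 14.2.
Round up: n₁ = 15, giving n₂ = ⌈1.5 × 15⌉ = ⌈22.5⌉ = 23.

n₁ = 15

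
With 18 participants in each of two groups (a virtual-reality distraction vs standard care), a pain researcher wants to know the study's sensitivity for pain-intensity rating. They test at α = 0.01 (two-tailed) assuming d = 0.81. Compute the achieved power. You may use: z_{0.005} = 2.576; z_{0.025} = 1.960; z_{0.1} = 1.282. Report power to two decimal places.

power ≈ 0.44

For two equal groups, power = Φ(d·√(n/2) − z_{α/2}).
d·√(n/2) = 0.81 × √(18/2) = 0.81 × 3.000 = 2.430.
z_β = 2.430 − 2.576 = -0.146.
Power = Φ(-0.146) = 0.442.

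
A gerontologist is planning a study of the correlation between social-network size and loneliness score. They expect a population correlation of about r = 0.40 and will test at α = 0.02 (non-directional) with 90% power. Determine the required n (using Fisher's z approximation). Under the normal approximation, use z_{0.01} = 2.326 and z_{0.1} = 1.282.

Fisher's z: C = ½·ln((1+r)/(1−r)) = ½·ln(2.3333) = 0.4236.
n = ((z_{α/2} + z_β)/C)² + 3.
(2.326 + 1.282) / 0.4236 = 3.608 / 0.4236 = 8.517.
n = 8.517² + 3 = 72.55 + 3 = 75.5.
Round up.

n = 76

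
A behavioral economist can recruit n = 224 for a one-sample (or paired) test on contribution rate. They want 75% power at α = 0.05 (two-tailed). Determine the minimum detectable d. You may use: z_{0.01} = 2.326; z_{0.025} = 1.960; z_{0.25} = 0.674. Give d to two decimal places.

For a single sample (or paired design) of n = 224: d_min = (z_{α/2} + z_β)/√n.
z-sum = 1.960 + 0.674 = 2.634.
d_min = 2.634 / √224 = 2.634 / 14.967 = 0.176.

d_min ≈ 0.18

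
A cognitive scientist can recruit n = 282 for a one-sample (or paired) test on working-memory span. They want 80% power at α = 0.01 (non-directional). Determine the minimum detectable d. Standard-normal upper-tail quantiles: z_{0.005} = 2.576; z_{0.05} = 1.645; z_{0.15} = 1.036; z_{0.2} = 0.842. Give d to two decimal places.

d_min ≈ 0.20

For a single sample (or paired design) of n = 282: d_min = (z_{α/2} + z_β)/√n.
z-sum = 2.576 + 0.842 = 3.418.
d_min = 3.418 / √282 = 3.418 / 16.793 = 0.204.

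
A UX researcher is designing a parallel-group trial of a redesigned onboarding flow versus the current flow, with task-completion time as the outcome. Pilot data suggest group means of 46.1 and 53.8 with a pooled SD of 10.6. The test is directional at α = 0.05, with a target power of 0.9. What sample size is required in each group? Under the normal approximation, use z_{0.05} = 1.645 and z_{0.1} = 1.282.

n = 33 per group

Cohen's d = |M₁ − M₂| / SD_pooled = |46.1 − 53.8| / 10.6 = 7.7 / 10.6 = 0.726.
For two independent groups with equal n: n = 2·((z_{α} + z_β) / d)².
z_{α} + z_β = 1.645 + 1.282 = 2.927.
n = 2 × (2.927 / 0.726)² = 2 × 4.032² = 2 × 16.25 = 32.5.
Round up to the next whole participant.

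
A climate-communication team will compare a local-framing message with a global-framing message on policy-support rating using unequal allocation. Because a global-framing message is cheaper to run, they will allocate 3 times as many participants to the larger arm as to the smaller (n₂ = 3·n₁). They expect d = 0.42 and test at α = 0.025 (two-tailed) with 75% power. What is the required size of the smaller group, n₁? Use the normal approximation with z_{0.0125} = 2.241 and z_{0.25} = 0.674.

n₁ = 65

With allocation ratio k = n₂/n₁ = 3, Var(x̄₁−x̄₂) = σ²(1/n₁ + 1/(k·n₁)) = σ²·(k+1)/(k·n₁).
So n₁ = (1 + 1/k)·((z_{α/2} + z_β)/d)² = 1.333 × (2.915/0.42)².
n₁ = 1.333 × 48.17 = 64.2.
Round up: n₁ = 65, giving n₂ = 3 × 65 = 195.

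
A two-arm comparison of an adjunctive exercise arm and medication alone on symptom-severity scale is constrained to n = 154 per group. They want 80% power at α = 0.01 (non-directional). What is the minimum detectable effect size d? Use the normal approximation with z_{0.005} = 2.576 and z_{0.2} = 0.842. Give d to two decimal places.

For two independent groups of n = 154 each: d_min = (z_{α/2} + z_β)·√(2/n).
z-sum = 2.576 + 0.842 = 3.418.
d_min = 3.418 × √(2/154) = 3.418 × 0.1140 = 0.390.

d_min ≈ 0.39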